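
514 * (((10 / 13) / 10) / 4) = 257 / 26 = 9.88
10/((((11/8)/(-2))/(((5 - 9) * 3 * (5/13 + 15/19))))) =204.93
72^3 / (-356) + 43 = -89485 / 89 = -1005.45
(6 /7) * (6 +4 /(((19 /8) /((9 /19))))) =14724 /2527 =5.83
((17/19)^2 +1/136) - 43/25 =-1119503/1227400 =-0.91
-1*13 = -13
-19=-19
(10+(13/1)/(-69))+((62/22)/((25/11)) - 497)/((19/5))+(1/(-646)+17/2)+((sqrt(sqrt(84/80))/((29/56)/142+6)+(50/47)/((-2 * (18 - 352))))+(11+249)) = 3976 * sqrt(2) * 21^(1/4) * 5^(3/4)/238705+13612227781/92068770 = 148.02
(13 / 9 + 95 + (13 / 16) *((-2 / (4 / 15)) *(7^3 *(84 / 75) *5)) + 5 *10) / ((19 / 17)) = -14147519 / 1368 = -10341.75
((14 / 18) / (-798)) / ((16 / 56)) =-7 / 2052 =-0.00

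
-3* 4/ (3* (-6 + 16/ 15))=30/ 37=0.81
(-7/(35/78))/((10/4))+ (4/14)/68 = -37103/5950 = -6.24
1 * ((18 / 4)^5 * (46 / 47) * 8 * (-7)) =-9506889 / 94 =-101137.12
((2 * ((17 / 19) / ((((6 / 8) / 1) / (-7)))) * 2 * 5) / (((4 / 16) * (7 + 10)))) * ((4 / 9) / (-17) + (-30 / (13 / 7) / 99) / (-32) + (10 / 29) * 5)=-2420537980 / 36165987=-66.93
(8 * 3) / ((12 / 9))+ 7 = 25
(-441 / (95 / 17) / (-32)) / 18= 833 / 6080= 0.14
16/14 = 8/7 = 1.14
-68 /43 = -1.58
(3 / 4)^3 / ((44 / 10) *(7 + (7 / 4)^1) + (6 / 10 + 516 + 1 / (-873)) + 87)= 117855 / 179376736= 0.00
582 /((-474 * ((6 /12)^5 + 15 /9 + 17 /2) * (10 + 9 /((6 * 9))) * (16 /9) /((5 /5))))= -31428 /4717801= -0.01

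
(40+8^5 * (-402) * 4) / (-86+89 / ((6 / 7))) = -316145424 / 107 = -2954630.13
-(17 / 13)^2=-289 / 169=-1.71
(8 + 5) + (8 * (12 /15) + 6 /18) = 296 /15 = 19.73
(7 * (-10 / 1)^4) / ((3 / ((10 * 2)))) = 1400000 / 3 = 466666.67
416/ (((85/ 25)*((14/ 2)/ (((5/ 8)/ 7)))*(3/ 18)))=9.36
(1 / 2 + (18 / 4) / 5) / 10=7 / 50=0.14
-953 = -953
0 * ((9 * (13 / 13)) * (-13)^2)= 0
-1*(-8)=8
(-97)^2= 9409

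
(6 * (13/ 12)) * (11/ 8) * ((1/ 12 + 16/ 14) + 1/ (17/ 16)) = 442585/ 22848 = 19.37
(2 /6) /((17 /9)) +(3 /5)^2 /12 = 351 /1700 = 0.21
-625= -625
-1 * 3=-3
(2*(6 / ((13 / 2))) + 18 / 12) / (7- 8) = -87 / 26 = -3.35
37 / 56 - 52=-2875 / 56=-51.34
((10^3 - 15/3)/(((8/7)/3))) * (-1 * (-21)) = 438795/8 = 54849.38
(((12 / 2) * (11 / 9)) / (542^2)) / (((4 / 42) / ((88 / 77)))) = 22 / 73441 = 0.00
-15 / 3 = -5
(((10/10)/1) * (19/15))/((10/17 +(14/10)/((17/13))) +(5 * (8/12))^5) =26163/8534263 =0.00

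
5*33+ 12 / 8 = 333 / 2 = 166.50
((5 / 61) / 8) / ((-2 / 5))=-25 / 976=-0.03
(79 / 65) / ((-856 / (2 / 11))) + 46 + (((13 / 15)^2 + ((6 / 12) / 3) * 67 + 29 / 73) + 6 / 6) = 59.31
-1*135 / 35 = -27 / 7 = -3.86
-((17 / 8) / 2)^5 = -1419857 / 1048576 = -1.35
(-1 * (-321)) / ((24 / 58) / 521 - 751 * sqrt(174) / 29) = -632553348673 * sqrt(174) / 8879393735530 - 9699978 / 4439696867765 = -0.94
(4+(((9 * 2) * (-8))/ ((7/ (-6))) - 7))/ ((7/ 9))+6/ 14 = 7608/ 49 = 155.27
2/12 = 0.17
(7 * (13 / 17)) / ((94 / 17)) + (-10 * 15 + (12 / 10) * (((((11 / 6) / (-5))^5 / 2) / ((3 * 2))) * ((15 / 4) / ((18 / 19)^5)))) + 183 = 195463113641257697 / 5754868300800000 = 33.96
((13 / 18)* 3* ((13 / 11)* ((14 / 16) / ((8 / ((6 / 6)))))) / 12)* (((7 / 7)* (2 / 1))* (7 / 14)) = 1183 / 50688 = 0.02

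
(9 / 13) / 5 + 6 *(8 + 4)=4689 / 65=72.14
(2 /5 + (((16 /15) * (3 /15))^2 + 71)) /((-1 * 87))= -401881 /489375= -0.82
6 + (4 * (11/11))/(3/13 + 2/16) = 638/37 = 17.24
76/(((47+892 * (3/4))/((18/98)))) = 171/8771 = 0.02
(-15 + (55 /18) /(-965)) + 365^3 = 168930580129 /3474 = 48627110.00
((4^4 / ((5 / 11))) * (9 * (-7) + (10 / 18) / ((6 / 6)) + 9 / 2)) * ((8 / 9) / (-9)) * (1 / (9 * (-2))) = -5874176 / 32805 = -179.06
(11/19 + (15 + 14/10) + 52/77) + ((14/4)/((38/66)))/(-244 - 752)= 85719979/4857160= 17.65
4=4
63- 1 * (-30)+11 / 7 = 662 / 7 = 94.57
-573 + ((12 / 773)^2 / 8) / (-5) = -1711920603 / 2987645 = -573.00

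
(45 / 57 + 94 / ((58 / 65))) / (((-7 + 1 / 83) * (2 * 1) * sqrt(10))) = -60673 * sqrt(10) / 79895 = -2.40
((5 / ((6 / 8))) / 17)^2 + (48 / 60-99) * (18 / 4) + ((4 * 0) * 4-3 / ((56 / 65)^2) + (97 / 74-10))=-685804312099 / 1508996160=-454.48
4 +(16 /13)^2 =932 /169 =5.51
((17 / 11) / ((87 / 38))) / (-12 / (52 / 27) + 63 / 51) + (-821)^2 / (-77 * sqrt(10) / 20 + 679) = 14828902 * sqrt(10) / 2633673 + 460456596145787 / 463758211224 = 1010.69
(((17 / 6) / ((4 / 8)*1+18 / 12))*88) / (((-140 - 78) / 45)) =-2805 / 109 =-25.73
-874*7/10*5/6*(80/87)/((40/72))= -24472/29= -843.86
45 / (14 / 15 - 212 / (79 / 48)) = -53325 / 151534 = -0.35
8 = 8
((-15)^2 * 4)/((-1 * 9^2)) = -100/9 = -11.11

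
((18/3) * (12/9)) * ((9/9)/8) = 1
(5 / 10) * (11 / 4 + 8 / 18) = 1.60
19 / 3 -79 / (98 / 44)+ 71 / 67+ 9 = -187883 / 9849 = -19.08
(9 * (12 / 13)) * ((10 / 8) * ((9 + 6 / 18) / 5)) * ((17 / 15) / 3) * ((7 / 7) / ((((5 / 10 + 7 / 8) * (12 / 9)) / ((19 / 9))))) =18088 / 2145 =8.43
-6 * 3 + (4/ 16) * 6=-33/ 2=-16.50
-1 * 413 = -413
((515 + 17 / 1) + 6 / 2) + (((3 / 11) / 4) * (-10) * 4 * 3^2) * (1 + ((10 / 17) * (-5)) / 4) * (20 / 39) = 1292485 / 2431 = 531.67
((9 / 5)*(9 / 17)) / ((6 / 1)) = 27 / 170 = 0.16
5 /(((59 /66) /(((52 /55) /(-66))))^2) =2704 /2106005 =0.00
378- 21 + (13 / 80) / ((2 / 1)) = 57133 / 160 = 357.08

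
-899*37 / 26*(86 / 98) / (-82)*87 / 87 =1430309 / 104468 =13.69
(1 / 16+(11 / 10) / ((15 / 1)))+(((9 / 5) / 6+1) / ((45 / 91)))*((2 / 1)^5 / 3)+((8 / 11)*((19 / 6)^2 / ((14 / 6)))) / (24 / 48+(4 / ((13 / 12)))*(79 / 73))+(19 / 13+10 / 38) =10725690094201 / 350544514320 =30.60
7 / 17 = 0.41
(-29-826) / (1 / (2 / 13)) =-131.54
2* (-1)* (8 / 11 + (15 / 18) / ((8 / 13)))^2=-1207801 / 139392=-8.66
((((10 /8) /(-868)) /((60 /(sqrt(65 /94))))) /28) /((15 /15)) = -sqrt(6110) /109659648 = -0.00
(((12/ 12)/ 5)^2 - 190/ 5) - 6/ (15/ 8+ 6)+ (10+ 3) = -13504/ 525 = -25.72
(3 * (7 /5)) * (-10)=-42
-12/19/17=-12/323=-0.04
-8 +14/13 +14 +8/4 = 118/13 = 9.08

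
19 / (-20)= -19 / 20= -0.95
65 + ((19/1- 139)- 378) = -433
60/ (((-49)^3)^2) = 60/ 13841287201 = 0.00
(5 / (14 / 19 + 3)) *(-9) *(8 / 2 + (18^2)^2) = -89757900 / 71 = -1264195.77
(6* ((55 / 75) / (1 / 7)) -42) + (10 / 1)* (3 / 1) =94 / 5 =18.80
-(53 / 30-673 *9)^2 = -32999265649 / 900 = -36665850.72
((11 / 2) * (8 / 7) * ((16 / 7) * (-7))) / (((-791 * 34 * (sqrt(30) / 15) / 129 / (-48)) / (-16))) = 17436672 * sqrt(30) / 94129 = 1014.61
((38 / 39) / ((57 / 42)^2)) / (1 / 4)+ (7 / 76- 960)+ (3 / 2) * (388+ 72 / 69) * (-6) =-303991433 / 68172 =-4459.18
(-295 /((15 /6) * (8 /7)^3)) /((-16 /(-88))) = -222607 /512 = -434.78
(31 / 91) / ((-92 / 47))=-1457 / 8372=-0.17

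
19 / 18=1.06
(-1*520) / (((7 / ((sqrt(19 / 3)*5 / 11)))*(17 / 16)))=-41600*sqrt(57) / 3927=-79.98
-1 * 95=-95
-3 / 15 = -0.20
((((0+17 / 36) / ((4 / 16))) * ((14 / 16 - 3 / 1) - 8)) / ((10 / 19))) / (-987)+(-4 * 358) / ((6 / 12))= -2863.96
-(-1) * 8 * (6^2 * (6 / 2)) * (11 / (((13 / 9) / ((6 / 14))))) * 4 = 1026432 / 91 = 11279.47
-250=-250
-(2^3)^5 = -32768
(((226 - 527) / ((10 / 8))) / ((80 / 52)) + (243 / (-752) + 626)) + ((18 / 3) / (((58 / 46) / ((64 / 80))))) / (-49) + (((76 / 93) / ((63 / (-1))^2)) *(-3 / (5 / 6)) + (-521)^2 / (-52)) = -1381021235160811 / 290683738800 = -4750.94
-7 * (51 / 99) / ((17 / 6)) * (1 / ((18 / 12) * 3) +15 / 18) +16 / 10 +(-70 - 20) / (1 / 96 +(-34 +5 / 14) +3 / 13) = 38749729 / 13130865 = 2.95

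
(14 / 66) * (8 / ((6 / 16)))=4.53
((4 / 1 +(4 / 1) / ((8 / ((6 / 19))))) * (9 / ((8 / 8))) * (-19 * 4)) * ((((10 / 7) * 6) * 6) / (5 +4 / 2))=-1023840 / 49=-20894.69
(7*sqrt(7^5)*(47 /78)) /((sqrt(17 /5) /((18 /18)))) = 16121*sqrt(595) /1326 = 296.56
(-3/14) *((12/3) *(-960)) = 5760/7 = 822.86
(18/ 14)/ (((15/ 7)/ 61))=36.60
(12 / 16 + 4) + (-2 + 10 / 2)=31 / 4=7.75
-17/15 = -1.13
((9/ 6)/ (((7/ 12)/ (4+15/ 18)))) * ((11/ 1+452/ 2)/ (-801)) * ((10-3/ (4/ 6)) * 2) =-25201/ 623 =-40.45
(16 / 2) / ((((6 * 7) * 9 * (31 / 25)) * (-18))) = -50 / 52731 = -0.00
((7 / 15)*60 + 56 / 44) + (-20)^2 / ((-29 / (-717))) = 3164138 / 319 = 9918.93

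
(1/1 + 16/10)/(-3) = -13/15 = -0.87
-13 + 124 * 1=111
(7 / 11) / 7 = 1 / 11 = 0.09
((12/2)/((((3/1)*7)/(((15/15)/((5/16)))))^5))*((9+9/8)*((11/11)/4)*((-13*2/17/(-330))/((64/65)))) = 173056/29464771875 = 0.00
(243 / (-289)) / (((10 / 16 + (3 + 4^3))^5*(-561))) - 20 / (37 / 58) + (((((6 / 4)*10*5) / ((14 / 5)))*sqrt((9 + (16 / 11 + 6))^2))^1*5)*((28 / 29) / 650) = -980919758011475573469793 / 34935651697971791616707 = -28.08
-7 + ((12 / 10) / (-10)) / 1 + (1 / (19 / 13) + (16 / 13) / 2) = -5.82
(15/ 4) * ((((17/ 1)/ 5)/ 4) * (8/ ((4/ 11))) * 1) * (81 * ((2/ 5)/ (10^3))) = 45441/ 20000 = 2.27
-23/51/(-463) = 23/23613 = 0.00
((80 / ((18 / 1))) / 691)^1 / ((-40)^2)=1 / 248760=0.00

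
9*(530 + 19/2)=9711/2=4855.50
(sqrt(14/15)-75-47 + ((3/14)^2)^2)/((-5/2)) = 4686671/96040-2 * sqrt(210)/75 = 48.41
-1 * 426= -426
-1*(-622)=622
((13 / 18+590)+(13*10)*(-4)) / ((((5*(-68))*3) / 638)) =-406087 / 9180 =-44.24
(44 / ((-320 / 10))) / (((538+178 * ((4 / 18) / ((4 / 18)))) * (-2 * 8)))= 11 / 91648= 0.00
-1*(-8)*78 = 624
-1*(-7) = 7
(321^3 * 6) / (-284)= -99228483 / 142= -698792.13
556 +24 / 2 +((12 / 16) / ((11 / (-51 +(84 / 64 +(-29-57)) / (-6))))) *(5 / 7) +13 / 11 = 5592151 / 9856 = 567.39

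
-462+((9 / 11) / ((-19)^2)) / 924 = -565057413 / 1223068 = -462.00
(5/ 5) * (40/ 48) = 5/ 6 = 0.83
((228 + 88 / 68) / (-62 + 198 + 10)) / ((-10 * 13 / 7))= -13643 / 161330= -0.08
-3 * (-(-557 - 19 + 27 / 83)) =-143343 / 83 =-1727.02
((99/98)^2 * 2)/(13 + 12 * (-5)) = -9801/225694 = -0.04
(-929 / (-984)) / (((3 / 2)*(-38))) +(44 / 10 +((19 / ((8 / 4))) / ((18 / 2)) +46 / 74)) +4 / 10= 6.46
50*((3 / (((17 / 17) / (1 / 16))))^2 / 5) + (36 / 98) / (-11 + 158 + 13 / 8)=0.35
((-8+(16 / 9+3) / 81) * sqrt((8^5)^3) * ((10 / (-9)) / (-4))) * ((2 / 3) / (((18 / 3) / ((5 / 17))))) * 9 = -303510323200 * sqrt(2) / 111537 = -3848305.18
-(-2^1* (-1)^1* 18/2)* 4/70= -1.03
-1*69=-69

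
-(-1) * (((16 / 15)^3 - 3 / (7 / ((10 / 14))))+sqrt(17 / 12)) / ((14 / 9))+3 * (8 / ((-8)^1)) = -621671 / 257250+3 * sqrt(51) / 28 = -1.65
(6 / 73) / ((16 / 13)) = 39 / 584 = 0.07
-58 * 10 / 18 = -290 / 9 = -32.22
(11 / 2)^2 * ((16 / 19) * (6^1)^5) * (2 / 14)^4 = 3763584 / 45619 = 82.50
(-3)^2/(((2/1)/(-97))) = -873/2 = -436.50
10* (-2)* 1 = -20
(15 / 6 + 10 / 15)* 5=95 / 6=15.83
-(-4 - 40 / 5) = 12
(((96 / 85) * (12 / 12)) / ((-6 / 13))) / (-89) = 208 / 7565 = 0.03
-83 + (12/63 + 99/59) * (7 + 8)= -22704/413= -54.97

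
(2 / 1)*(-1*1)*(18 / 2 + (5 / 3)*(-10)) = 46 / 3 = 15.33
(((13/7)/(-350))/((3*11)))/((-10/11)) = 13/73500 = 0.00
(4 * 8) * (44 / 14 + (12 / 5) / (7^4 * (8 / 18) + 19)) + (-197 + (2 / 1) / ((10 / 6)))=-32555883 / 342125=-95.16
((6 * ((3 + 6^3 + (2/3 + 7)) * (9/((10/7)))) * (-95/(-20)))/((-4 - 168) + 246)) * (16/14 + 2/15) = 129846/185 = 701.87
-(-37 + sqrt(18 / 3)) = 37 -sqrt(6) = 34.55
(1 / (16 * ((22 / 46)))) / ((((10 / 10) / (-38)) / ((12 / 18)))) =-437 / 132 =-3.31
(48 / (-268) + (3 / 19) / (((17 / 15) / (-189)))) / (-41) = 573711 / 887281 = 0.65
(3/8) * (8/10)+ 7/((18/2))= 97/90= 1.08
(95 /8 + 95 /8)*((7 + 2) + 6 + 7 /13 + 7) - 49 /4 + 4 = 527.04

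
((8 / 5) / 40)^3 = 1 / 15625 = 0.00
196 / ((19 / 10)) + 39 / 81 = 53167 / 513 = 103.64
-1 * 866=-866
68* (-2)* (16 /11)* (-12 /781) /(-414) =-4352 /592779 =-0.01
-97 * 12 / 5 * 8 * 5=-9312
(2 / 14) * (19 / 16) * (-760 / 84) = -1.53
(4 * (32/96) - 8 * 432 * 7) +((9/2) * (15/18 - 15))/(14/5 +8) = -1742153/72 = -24196.57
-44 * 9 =-396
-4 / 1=-4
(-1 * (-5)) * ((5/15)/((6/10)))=25/9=2.78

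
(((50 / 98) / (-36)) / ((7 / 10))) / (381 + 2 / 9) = -125 / 2353666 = -0.00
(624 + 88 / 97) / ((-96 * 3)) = -7577 / 3492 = -2.17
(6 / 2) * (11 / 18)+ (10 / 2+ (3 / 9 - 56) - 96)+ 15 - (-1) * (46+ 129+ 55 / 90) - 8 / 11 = 4460 / 99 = 45.05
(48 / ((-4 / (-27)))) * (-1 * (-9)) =2916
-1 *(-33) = 33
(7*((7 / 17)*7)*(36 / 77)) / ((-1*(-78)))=294 / 2431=0.12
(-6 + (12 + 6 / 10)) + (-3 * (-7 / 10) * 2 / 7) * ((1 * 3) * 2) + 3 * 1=66 / 5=13.20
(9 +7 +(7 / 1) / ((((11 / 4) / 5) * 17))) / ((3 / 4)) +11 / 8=35465 / 1496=23.71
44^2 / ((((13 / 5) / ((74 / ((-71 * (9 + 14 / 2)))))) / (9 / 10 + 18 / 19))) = -120879 / 1349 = -89.61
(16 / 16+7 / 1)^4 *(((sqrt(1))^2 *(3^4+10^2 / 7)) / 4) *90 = 61470720 / 7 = 8781531.43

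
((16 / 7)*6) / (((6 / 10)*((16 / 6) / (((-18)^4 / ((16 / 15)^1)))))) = 5904900 / 7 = 843557.14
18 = 18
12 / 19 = 0.63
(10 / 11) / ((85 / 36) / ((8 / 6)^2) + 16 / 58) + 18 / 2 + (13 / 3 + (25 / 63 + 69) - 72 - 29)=-36522517 / 2063061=-17.70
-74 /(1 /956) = -70744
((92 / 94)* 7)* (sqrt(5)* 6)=1932* sqrt(5) / 47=91.92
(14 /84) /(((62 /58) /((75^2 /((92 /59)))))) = 562.43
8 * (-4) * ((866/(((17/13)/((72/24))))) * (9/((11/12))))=-116722944/187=-624186.87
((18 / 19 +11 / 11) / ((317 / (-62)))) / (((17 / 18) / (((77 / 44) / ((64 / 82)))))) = -2962701 / 3276512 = -0.90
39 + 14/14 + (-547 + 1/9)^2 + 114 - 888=24166630/81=298353.46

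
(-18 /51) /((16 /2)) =-3 /68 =-0.04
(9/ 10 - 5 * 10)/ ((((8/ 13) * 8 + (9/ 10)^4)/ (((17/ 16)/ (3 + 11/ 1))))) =-0.67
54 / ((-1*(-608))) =27 / 304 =0.09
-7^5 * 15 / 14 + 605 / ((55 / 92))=-16995.50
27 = 27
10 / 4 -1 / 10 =12 / 5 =2.40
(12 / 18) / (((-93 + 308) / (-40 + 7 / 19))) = -502 / 4085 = -0.12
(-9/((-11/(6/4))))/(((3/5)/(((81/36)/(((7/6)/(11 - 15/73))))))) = 239355/5621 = 42.58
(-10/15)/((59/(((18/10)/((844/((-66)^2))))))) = -6534/62245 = -0.10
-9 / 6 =-3 / 2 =-1.50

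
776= 776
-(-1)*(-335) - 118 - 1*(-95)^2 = -9478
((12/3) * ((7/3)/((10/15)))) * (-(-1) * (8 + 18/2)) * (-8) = -1904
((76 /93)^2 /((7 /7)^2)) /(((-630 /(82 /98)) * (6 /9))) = -59204 /44499105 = -0.00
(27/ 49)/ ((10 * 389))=27/ 190610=0.00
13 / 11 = 1.18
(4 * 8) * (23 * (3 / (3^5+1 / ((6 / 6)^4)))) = 552 / 61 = 9.05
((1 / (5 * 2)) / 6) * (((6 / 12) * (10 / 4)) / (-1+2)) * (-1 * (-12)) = 1 / 4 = 0.25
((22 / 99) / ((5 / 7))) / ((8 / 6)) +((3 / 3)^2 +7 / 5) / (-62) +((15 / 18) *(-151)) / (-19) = 60232 / 8835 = 6.82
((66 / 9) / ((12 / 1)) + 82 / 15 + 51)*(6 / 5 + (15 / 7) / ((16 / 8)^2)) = 99.07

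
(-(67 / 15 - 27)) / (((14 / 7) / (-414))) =-4664.40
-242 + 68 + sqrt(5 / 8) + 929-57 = sqrt(10) / 4 + 698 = 698.79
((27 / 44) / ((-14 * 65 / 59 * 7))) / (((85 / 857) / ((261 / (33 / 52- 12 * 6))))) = 118772487 / 566731550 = 0.21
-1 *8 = -8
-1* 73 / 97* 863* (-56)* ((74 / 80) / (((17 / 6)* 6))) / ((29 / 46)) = 750570086 / 239105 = 3139.08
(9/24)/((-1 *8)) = -3/64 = -0.05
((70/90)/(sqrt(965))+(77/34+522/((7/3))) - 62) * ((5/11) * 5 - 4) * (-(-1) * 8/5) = -2966052/6545 - 1064 * sqrt(965)/477675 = -453.25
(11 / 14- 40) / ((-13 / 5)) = 2745 / 182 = 15.08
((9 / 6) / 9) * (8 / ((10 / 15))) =2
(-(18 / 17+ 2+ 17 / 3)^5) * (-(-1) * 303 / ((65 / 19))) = -4479525.85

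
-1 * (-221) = 221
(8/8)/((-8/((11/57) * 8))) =-11/57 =-0.19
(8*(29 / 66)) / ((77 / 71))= 8236 / 2541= 3.24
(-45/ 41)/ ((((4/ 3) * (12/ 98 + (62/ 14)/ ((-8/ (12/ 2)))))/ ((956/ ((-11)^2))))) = 2107980/ 1036849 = 2.03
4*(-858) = -3432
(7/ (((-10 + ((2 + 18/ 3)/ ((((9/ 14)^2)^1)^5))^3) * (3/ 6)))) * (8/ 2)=1186952431706053698400244129628/ 6195566471048265051935887962947335051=0.00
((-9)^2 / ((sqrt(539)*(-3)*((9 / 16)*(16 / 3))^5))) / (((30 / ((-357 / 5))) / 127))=2159*sqrt(11) / 4950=1.45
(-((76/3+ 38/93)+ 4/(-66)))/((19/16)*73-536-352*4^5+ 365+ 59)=420352/5900227179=0.00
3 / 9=1 / 3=0.33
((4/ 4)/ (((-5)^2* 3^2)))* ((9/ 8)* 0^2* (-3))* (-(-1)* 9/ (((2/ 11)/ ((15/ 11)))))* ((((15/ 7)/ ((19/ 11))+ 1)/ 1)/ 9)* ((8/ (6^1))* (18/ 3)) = 0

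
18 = 18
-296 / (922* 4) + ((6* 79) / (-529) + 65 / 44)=0.50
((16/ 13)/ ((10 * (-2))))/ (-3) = 4/ 195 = 0.02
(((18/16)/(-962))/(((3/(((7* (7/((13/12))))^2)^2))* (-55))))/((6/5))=3735591048/151116251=24.72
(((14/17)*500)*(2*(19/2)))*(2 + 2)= 532000/17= 31294.12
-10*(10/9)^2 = -1000/81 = -12.35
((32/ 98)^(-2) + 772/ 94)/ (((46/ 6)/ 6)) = 1904967/ 138368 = 13.77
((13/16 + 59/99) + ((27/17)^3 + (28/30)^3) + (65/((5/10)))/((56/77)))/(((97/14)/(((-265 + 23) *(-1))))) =41566509753769/6433573500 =6460.87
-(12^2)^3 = -2985984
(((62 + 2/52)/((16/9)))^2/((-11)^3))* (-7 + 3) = 210743289/57584384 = 3.66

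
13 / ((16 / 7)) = 5.69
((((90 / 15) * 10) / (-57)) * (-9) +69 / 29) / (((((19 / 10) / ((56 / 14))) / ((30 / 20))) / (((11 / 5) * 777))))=63983.71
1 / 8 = 0.12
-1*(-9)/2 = 9/2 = 4.50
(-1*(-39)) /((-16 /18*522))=-39 /464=-0.08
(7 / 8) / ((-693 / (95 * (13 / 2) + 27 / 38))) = -0.78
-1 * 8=-8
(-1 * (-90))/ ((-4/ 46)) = -1035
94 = 94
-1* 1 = -1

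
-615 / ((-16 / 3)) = 1845 / 16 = 115.31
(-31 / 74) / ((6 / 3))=-31 / 148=-0.21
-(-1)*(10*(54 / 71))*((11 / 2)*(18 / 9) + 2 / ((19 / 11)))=124740 / 1349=92.47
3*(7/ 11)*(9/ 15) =63/ 55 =1.15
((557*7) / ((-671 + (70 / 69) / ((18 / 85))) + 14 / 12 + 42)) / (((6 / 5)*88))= -4035465 / 68096072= -0.06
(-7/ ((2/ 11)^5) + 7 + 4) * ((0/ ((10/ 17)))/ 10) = 0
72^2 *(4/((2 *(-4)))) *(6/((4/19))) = -73872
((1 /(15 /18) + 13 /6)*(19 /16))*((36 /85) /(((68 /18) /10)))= 51813 /11560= 4.48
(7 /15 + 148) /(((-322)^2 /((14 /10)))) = 2227 /1110900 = 0.00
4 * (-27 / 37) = -108 / 37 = -2.92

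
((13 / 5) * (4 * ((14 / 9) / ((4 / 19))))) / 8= 1729 / 180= 9.61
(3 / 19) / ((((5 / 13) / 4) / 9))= 1404 / 95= 14.78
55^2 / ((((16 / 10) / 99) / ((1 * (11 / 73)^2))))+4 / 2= 181267639 / 42632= 4251.91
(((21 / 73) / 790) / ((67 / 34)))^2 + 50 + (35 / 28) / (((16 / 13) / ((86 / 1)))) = 16403948471973243 / 119437167456800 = 137.34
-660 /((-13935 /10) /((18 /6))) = 1320 /929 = 1.42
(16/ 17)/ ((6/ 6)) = 16/ 17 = 0.94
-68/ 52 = -17/ 13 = -1.31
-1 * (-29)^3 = 24389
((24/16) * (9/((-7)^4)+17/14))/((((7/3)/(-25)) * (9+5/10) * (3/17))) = -7457475/638666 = -11.68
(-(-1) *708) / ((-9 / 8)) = -1888 / 3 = -629.33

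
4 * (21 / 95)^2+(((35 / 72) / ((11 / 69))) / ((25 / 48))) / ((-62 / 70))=-19740826 / 3077525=-6.41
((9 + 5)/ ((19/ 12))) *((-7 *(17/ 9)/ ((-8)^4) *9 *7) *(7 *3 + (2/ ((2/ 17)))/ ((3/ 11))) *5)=-3644375/ 4864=-749.25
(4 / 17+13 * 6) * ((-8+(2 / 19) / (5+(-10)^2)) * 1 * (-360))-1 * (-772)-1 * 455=3835309 / 17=225606.41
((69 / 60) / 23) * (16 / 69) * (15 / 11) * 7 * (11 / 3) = 28 / 69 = 0.41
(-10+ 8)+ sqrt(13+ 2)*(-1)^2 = -2+ sqrt(15) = 1.87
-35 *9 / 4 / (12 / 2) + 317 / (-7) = -3271 / 56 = -58.41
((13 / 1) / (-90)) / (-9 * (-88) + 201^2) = -13 / 3707370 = -0.00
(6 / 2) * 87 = 261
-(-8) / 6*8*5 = 160 / 3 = 53.33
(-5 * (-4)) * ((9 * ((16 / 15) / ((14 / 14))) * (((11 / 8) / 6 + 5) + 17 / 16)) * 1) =1208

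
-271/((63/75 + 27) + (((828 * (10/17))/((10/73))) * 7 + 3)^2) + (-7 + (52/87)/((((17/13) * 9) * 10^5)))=-3475959162770863664813/496565599680521325000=-7.00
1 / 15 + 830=12451 / 15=830.07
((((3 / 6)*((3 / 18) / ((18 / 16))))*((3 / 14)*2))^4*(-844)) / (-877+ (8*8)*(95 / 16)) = 13504 / 7829221617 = 0.00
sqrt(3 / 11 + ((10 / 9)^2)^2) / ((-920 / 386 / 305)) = -11773*sqrt(1426513) / 81972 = -171.54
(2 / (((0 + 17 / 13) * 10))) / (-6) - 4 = -4.03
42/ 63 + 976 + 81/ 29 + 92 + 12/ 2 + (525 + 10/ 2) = 139849/ 87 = 1607.46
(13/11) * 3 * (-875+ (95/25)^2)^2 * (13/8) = 58666515843/13750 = 4266655.70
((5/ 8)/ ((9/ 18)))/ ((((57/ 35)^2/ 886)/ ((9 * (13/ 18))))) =35273875/ 12996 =2714.21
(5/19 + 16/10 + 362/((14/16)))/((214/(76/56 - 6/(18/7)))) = -11330719/5977020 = -1.90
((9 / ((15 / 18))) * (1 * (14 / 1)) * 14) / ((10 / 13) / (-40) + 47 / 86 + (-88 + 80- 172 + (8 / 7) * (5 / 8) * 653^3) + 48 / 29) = 4804162272 / 451386910760665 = 0.00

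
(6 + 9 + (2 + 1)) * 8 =144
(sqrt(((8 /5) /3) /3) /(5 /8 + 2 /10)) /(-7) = -16*sqrt(10) /693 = -0.07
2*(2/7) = 4/7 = 0.57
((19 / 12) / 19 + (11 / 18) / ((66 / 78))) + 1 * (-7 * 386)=-97243 / 36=-2701.19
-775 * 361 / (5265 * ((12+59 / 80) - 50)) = 4476400 / 3138993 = 1.43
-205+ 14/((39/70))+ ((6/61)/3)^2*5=-26102035/145119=-179.87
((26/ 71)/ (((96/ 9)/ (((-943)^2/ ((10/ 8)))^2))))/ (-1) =-30839787576039/ 1775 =-17374528211.85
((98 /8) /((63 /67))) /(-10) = -469 /360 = -1.30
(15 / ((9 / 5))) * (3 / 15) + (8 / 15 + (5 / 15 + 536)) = 8078 / 15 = 538.53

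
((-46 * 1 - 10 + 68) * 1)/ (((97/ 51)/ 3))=1836/ 97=18.93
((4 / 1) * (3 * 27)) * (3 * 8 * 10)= 77760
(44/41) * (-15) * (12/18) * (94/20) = -2068/41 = -50.44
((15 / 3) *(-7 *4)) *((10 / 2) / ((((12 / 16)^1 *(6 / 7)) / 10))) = -98000 / 9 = -10888.89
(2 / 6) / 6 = 1 / 18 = 0.06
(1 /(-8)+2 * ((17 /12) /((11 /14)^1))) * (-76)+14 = -16537 /66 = -250.56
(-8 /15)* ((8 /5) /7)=-64 /525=-0.12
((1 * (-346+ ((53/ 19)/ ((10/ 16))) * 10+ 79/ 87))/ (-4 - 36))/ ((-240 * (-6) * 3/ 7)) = 3476627/ 285638400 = 0.01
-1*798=-798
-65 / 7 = -9.29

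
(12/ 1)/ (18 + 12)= 2/ 5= 0.40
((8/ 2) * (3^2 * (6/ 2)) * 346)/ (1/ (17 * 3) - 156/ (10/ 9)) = -9528840/ 35797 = -266.19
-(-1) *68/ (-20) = -17/ 5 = -3.40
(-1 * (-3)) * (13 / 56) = 39 / 56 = 0.70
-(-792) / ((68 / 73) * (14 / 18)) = 130086 / 119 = 1093.16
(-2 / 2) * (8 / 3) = -8 / 3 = -2.67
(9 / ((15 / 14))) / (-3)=-14 / 5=-2.80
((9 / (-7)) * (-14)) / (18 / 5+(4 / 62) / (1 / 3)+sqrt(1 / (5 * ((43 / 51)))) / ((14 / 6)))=384063960 / 80697457 - 201810 * sqrt(10965) / 80697457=4.50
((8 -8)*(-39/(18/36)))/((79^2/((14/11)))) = 0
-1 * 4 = -4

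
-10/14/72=-5/504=-0.01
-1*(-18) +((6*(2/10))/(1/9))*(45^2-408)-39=87213/5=17442.60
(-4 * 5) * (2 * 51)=-2040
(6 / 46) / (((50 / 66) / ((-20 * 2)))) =-792 / 115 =-6.89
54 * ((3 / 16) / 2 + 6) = 5265 / 16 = 329.06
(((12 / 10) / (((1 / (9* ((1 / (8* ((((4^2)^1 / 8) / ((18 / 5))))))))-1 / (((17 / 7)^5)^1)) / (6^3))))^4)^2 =243599851065002291851361105632143476272449034697006098772449601057344312098566416027877376 / 34825843627563492755235599234120368000267994419777867868408250390625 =6994801150264200377381.24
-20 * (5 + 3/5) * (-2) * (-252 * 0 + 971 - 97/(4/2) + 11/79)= 16327024/79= 206671.19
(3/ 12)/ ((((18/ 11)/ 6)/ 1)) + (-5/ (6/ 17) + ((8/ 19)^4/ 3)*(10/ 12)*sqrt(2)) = -53/ 4 + 10240*sqrt(2)/ 1172889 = -13.24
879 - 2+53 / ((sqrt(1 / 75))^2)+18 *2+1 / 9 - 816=36649 / 9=4072.11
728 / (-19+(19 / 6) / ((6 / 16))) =-6552 / 95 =-68.97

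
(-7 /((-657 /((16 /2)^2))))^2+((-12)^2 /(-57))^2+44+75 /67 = 542547069127 /10440294363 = 51.97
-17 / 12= -1.42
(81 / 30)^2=729 / 100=7.29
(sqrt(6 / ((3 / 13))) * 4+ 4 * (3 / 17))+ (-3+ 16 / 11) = -157 / 187+ 4 * sqrt(26) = 19.56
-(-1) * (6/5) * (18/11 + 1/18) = 67/33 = 2.03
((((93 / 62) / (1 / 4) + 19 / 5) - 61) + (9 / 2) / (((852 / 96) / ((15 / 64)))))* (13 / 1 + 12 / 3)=-4932397 / 5680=-868.38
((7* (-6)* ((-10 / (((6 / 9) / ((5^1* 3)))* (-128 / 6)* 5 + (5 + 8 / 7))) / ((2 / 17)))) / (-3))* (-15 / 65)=134946 / 689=195.86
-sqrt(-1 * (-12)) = -2 * sqrt(3) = -3.46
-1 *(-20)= 20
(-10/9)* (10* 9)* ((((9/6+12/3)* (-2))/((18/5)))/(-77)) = -250/63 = -3.97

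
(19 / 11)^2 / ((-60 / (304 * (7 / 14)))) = -13718 / 1815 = -7.56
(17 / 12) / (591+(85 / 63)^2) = 22491 / 9411616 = 0.00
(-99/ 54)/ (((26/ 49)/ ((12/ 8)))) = -539/ 104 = -5.18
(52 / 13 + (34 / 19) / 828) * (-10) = -157405 / 3933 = -40.02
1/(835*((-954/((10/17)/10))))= -1/13542030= -0.00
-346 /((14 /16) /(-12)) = 33216 /7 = 4745.14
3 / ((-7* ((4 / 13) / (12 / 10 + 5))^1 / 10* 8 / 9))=-97.15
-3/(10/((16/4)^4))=-384/5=-76.80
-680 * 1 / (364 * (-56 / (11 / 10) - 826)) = 935 / 438893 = 0.00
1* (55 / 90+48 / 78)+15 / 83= 27331 / 19422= 1.41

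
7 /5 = 1.40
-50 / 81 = -0.62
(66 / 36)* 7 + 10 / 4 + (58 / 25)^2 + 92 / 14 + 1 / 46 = 16487749 / 603750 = 27.31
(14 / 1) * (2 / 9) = 28 / 9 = 3.11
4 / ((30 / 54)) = 7.20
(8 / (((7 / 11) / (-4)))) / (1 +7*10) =-0.71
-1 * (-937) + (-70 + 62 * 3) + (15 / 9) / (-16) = 50539 / 48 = 1052.90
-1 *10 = -10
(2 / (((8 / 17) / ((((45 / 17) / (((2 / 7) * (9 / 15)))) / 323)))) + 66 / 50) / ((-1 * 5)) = -98397 / 323000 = -0.30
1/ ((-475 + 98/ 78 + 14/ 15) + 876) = 195/ 78622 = 0.00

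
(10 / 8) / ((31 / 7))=35 / 124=0.28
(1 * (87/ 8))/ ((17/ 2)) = 1.28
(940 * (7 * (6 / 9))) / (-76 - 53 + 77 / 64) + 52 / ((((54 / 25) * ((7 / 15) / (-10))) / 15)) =-1334983180 / 171759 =-7772.42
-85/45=-17/9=-1.89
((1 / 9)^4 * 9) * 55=55 / 729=0.08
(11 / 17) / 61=0.01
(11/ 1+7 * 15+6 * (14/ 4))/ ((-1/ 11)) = -1507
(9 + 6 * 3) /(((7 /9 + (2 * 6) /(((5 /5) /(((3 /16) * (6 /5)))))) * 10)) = 243 /313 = 0.78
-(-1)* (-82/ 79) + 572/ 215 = 1.62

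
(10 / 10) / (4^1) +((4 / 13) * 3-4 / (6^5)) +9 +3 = 332897 / 25272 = 13.17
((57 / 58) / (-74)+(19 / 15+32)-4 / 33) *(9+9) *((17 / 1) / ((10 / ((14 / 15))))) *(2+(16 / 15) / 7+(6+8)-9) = 99853017827 / 14753750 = 6767.98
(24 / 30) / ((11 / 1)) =4 / 55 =0.07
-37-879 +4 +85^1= -827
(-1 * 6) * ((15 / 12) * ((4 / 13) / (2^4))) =-15 / 104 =-0.14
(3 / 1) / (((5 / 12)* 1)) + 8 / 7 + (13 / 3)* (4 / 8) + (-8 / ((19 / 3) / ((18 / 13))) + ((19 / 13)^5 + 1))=16.43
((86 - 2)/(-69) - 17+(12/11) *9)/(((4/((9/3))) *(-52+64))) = -2125/4048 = -0.52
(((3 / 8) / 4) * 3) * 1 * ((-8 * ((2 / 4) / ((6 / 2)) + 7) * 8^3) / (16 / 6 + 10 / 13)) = -160992 / 67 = -2402.87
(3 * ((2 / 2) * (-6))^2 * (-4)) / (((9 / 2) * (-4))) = 24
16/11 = 1.45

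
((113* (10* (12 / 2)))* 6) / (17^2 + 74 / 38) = 96615 / 691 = 139.82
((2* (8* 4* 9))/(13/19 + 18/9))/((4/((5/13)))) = 20.63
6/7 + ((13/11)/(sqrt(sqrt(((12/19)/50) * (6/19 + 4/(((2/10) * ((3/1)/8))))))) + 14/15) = 3.09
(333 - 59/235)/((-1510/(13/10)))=-254137/887125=-0.29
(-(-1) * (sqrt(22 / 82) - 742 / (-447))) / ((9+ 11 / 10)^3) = 1000 * sqrt(451) / 42242341+ 742000 / 460544547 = 0.00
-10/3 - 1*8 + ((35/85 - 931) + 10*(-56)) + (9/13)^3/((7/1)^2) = -8245967315/5490303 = -1501.91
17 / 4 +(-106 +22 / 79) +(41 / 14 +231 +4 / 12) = 881197 / 6636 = 132.79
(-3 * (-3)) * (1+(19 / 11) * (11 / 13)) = 288 / 13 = 22.15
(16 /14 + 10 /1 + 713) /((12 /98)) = 35483 /6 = 5913.83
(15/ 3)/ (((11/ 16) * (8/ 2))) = 20/ 11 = 1.82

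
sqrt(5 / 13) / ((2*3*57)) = sqrt(65) / 4446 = 0.00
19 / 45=0.42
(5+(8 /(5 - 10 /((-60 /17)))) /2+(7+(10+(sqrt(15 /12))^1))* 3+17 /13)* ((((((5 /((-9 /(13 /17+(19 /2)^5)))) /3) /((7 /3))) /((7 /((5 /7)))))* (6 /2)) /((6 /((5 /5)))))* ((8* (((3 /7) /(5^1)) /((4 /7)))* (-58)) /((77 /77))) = 6103644355* sqrt(5) /186592+215623444129085 /171011568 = 1334014.94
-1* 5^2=-25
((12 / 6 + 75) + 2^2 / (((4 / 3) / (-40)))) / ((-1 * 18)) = 43 / 18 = 2.39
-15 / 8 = -1.88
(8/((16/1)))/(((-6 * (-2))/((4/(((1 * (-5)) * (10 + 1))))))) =-0.00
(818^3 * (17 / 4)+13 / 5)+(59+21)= 11631048343 / 5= 2326209668.60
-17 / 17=-1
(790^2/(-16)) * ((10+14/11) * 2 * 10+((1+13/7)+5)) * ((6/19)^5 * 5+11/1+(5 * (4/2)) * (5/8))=-479328942158932875/3050553968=-157128491.15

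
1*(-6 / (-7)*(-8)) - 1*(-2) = -34 / 7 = -4.86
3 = 3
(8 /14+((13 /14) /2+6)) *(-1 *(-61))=12017 /28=429.18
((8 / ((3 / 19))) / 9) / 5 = 152 / 135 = 1.13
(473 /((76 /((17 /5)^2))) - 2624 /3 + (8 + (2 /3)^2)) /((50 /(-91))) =1235973557 /855000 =1445.58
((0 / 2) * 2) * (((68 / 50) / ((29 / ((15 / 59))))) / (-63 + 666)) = 0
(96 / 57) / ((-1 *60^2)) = -2 / 4275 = -0.00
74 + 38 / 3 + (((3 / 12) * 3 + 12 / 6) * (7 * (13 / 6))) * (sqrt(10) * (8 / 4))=260 / 3 + 1001 * sqrt(10) / 12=350.45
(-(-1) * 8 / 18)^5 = 1024 / 59049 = 0.02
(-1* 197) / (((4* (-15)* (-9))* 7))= -197 / 3780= -0.05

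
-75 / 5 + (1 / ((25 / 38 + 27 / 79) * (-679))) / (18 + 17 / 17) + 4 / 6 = -87620671 / 6113037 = -14.33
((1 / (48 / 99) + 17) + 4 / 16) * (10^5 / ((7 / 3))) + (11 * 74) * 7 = 5833636 / 7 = 833376.57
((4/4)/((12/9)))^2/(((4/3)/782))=329.91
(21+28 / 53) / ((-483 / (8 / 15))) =-1304 / 54855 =-0.02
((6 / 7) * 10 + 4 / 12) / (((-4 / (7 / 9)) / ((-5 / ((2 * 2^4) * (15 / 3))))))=187 / 3456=0.05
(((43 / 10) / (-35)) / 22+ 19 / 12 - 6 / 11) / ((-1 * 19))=-11923 / 219450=-0.05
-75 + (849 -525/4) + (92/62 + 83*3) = 110761/124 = 893.23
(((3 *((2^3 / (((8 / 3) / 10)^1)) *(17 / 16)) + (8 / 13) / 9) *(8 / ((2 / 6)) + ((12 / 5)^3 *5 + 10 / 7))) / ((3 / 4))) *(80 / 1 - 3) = 8151047707 / 8775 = 928894.33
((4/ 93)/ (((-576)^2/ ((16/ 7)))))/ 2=1/ 6749568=0.00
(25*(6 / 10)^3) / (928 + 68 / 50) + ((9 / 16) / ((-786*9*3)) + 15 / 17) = 6617388031 / 7450864992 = 0.89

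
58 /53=1.09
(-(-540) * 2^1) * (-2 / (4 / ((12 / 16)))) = -405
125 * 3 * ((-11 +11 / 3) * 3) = -8250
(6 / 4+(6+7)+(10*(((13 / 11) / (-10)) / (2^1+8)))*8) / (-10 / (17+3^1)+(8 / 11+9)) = 213 / 145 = 1.47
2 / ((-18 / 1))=-1 / 9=-0.11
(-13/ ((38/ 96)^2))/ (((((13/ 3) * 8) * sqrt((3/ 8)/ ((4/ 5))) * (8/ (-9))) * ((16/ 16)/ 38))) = 2592 * sqrt(30)/ 95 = 149.44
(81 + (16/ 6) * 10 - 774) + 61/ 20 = -39797/ 60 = -663.28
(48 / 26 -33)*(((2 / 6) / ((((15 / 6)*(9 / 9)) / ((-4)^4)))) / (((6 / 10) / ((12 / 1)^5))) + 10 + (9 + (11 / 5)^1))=-5733097866 / 13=-441007528.15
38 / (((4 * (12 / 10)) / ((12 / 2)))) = 95 / 2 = 47.50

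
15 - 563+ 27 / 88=-48197 / 88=-547.69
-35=-35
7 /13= 0.54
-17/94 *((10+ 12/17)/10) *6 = -273/235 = -1.16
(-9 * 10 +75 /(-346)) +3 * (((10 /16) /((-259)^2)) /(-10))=-16751467839 /185680208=-90.22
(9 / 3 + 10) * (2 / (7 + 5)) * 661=8593 / 6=1432.17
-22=-22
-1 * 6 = -6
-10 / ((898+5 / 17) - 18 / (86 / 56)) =-1462 / 129617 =-0.01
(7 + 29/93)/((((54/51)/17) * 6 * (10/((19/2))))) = 93347/5022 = 18.59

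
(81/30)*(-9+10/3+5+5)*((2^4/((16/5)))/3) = 39/2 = 19.50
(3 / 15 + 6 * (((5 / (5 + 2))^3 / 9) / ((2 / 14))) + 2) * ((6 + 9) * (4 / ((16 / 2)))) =2867 / 98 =29.26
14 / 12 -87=-515 / 6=-85.83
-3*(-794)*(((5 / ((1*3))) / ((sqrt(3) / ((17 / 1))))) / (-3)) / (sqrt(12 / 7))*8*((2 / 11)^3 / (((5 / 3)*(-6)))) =215968*sqrt(7) / 11979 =47.70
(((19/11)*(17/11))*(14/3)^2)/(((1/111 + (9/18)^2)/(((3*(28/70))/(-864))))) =-585599/1878525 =-0.31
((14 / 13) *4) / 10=28 / 65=0.43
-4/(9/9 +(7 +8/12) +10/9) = -9/22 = -0.41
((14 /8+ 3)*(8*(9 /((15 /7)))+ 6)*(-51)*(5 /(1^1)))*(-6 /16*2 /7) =287793 /56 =5139.16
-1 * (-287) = 287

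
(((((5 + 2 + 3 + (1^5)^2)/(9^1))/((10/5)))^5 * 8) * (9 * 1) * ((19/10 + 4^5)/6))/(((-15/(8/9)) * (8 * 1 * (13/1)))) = -1652222209/2763493200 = -0.60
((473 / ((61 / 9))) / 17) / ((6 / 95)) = 134805 / 2074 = 65.00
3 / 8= 0.38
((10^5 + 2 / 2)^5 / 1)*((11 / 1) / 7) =110005500110001100005500011 / 7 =15715071444285871429357140.00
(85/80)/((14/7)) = 17/32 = 0.53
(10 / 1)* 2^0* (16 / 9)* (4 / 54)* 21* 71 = 159040 / 81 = 1963.46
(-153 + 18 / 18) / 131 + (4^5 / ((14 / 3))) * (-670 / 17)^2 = 90325554904 / 265013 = 340834.43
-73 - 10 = -83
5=5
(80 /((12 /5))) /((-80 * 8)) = -5 /96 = -0.05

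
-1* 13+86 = 73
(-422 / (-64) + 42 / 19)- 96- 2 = -54231 / 608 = -89.20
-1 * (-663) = 663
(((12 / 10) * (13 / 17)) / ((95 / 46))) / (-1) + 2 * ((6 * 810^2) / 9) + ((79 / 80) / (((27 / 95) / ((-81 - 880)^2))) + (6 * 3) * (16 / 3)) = 14245591200959 / 3488400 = 4083703.47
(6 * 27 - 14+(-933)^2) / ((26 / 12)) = 5223822 / 13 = 401832.46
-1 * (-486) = 486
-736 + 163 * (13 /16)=-9657 /16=-603.56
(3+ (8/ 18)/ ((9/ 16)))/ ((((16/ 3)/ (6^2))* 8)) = 3.20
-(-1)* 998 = 998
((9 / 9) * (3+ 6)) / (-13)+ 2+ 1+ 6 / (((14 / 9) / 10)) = 3720 / 91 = 40.88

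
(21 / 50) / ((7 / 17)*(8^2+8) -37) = -357 / 6250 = -0.06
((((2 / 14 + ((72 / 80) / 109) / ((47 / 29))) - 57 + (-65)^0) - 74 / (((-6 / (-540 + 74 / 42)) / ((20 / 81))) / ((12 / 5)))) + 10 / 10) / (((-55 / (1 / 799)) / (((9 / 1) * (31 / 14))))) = 10774952790649 / 5956946018100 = 1.81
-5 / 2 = -2.50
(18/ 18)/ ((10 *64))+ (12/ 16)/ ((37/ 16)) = 7717/ 23680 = 0.33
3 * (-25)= -75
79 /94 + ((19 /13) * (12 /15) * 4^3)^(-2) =934709167 /1111949312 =0.84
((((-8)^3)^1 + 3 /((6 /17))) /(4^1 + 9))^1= -1007 /26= -38.73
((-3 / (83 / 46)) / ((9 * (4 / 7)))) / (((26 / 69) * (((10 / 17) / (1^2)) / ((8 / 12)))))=-62951 / 64740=-0.97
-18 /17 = -1.06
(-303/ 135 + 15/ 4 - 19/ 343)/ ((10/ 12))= 1.74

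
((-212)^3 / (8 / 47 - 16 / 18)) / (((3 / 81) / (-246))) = -88058896290.95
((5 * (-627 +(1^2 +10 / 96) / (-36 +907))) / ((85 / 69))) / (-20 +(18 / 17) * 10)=602911949 / 2229760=270.39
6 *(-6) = -36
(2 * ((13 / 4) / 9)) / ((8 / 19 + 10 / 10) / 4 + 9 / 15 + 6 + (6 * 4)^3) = 2470 / 47301867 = 0.00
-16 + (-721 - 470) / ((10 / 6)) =-3653 / 5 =-730.60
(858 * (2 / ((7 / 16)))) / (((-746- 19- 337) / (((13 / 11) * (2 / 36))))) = -2704 / 11571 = -0.23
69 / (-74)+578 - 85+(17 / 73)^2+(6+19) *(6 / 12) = 99497794 / 197173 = 504.62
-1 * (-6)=6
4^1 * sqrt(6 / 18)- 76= -76 + 4 * sqrt(3) / 3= -73.69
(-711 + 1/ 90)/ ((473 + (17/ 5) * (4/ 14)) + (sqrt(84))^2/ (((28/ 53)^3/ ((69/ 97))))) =-2433117736/ 3008795319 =-0.81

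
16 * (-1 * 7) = -112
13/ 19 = 0.68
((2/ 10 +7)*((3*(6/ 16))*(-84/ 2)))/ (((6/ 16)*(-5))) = 4536/ 25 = 181.44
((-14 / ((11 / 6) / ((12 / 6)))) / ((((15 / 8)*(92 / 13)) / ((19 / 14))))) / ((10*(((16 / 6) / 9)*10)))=-6669 / 126500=-0.05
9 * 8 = 72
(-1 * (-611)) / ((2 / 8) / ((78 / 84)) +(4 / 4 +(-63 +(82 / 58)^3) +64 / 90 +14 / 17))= -296394395310 / 27830135399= -10.65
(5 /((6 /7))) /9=35 /54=0.65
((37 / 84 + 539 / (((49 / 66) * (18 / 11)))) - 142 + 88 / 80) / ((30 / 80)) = 84898 / 105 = 808.55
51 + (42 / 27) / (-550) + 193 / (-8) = 532069 / 19800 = 26.87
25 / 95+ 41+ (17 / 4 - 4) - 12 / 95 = 15727 / 380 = 41.39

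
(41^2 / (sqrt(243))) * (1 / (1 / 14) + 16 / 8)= 26896 * sqrt(3) / 27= 1725.38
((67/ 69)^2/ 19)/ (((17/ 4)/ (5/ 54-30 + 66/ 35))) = -0.33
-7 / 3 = -2.33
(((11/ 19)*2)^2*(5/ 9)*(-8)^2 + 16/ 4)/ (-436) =-0.12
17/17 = 1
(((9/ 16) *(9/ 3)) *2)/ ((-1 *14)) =-27/ 112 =-0.24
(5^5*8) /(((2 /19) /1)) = 237500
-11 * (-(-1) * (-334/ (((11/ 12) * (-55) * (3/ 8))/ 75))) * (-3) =480960/ 11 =43723.64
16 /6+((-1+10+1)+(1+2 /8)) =167 /12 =13.92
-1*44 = -44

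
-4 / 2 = -2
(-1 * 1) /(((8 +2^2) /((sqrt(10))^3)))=-5 * sqrt(10) /6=-2.64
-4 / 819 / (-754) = 2 / 308763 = 0.00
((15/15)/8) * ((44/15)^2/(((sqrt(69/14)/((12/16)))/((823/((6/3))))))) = 149.52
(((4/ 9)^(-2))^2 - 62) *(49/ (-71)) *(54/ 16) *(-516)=-1589080437/ 36352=-43713.70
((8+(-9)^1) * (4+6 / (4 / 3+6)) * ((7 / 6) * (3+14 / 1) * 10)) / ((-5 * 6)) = 6307 / 198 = 31.85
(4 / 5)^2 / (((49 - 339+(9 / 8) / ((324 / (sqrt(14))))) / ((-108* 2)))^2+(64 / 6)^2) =517133825998848* sqrt(14) / 250070722459285139804405+6923550862991892676608 / 1250353612296425699022025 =0.01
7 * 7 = 49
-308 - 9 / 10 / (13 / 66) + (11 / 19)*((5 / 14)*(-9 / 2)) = -10840819 / 34580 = -313.50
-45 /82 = -0.55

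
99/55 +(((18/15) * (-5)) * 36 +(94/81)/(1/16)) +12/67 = -5303617/27135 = -195.45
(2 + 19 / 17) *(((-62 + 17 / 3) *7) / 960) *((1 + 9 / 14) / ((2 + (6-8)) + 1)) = -206011 / 97920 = -2.10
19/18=1.06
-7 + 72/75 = -151/25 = -6.04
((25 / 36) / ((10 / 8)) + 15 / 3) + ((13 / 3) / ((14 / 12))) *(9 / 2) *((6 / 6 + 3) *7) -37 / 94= 400295 / 846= 473.16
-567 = -567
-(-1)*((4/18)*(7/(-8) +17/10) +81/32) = 1303/480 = 2.71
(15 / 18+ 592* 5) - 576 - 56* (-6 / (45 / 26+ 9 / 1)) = 149801 / 62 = 2416.15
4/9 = 0.44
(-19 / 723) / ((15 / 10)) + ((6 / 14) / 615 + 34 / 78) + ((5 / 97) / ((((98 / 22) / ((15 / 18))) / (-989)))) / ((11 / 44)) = -1036566410582 / 27474169905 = -37.73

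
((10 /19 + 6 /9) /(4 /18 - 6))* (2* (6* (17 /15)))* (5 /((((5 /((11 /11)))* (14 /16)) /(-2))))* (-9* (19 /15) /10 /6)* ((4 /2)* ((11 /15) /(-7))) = 0.26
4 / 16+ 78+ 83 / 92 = 3641 / 46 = 79.15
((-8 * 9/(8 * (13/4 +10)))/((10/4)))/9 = -8/265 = -0.03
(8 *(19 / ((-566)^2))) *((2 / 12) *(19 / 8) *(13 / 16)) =4693 / 30754176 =0.00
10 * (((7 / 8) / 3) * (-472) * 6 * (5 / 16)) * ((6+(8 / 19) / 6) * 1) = -1786225 / 114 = -15668.64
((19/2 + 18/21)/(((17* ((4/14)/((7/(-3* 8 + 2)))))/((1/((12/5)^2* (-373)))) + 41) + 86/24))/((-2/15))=-1141875/482774287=-0.00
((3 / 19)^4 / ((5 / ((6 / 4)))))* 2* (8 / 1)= 1944 / 651605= 0.00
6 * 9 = 54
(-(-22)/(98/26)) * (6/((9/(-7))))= -27.24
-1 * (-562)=562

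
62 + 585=647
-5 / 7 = -0.71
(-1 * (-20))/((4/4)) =20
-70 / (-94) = 35 / 47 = 0.74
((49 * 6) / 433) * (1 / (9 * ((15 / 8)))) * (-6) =-1568 / 6495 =-0.24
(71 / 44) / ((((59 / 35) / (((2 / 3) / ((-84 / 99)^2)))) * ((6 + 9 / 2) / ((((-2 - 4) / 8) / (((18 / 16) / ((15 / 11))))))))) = -1775 / 23128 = -0.08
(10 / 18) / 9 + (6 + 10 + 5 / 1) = 1706 / 81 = 21.06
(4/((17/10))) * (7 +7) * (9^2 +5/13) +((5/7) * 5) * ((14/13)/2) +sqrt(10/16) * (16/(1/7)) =28 * sqrt(10) +592905/221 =2771.37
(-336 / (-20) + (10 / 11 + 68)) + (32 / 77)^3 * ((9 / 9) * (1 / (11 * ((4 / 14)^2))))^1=43961298 / 512435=85.79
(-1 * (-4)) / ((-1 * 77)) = -4 / 77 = -0.05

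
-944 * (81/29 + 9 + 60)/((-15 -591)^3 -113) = 1965408/6453808741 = 0.00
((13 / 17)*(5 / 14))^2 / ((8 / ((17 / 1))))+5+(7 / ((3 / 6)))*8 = 3122977 / 26656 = 117.16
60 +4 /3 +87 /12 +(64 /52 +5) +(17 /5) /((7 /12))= 440309 /5460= 80.64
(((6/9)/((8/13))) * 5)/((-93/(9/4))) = -65/496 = -0.13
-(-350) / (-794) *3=-525 / 397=-1.32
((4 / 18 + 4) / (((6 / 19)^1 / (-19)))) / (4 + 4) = -6859 / 216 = -31.75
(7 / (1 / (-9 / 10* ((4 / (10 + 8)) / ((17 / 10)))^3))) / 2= -2800 / 397953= -0.01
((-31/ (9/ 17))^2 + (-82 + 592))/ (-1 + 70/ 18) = 319039/ 234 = 1363.41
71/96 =0.74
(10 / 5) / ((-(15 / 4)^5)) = -2048 / 759375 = -0.00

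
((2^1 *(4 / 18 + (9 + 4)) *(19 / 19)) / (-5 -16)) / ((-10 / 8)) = 136 / 135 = 1.01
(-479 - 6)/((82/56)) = -13580/41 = -331.22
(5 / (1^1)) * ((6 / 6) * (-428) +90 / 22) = -2119.55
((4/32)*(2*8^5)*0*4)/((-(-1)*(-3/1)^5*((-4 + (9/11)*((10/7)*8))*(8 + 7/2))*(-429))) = 0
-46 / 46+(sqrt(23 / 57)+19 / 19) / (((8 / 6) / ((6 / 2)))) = 5 / 4+3 * sqrt(1311) / 76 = 2.68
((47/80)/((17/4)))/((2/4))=47/170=0.28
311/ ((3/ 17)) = 5287/ 3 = 1762.33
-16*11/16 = -11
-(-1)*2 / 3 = 2 / 3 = 0.67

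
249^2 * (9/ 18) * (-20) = -620010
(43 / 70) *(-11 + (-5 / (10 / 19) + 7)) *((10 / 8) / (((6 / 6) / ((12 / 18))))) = -387 / 56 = -6.91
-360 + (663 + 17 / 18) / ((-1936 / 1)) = -12557231 / 34848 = -360.34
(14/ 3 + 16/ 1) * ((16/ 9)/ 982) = 0.04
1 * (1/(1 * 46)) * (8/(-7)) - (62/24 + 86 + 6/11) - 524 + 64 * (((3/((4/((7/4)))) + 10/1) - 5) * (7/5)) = -5053049/106260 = -47.55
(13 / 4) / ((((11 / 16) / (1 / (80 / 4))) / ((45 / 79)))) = 117 / 869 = 0.13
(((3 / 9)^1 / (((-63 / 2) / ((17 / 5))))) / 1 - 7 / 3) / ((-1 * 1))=2239 / 945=2.37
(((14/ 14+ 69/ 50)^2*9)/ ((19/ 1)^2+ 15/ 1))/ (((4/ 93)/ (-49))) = -580785093/ 3760000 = -154.46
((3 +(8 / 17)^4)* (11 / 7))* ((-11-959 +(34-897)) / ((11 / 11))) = -5134689417 / 584647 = -8782.55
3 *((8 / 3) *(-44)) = -352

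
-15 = -15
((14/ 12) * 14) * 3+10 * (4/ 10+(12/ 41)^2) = 90533/ 1681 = 53.86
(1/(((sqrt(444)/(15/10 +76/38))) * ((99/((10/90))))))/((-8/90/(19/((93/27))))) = -665 * sqrt(111)/605616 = -0.01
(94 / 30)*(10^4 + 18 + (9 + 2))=157121 / 5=31424.20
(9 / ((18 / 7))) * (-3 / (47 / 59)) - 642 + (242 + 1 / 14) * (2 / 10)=-606.77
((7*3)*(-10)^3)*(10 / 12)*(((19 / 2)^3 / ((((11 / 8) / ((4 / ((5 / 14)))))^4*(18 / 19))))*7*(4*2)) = -514461092311728128 / 131769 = -3904264981230.24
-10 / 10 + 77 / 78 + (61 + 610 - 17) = 51011 / 78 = 653.99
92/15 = 6.13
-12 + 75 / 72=-263 / 24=-10.96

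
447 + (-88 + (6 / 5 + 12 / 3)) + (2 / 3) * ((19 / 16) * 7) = 44369 / 120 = 369.74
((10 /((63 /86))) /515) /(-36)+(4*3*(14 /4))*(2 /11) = 4905211 /642411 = 7.64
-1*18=-18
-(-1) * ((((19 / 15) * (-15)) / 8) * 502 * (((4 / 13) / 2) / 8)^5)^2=22743361 / 2312881695184912384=0.00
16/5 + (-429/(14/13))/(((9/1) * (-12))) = 17359/2520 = 6.89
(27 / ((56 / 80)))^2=72900 / 49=1487.76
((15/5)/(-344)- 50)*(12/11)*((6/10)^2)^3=-37622961/14781250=-2.55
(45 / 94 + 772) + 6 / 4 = 36377 / 47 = 773.98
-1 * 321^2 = -103041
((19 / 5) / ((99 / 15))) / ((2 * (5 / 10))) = 19 / 33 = 0.58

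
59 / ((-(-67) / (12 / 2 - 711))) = -41595 / 67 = -620.82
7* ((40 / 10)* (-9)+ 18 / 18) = -245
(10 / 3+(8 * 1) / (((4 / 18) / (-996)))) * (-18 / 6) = 107558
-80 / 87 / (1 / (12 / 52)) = -80 / 377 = -0.21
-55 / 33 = -5 / 3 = -1.67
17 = 17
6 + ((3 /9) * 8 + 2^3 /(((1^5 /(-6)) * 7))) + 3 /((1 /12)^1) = 794 /21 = 37.81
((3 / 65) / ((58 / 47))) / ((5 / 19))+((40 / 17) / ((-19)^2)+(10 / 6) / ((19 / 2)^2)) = 57994069 / 347047350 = 0.17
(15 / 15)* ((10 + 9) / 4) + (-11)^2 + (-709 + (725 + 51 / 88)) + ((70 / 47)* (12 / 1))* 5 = 958275 / 4136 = 231.69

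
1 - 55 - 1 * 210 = -264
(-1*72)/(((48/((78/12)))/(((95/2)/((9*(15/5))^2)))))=-1235/1944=-0.64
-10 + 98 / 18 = -41 / 9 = -4.56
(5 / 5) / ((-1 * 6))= -1 / 6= -0.17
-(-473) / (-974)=-473 / 974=-0.49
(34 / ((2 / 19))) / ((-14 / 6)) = -969 / 7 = -138.43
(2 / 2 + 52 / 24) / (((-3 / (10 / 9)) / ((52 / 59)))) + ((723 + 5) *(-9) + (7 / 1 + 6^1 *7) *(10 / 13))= -404778614 / 62127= -6515.34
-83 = -83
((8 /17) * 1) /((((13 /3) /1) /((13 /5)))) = 24 /85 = 0.28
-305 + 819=514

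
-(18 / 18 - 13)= 12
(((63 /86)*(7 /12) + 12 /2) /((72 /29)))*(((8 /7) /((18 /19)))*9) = 406087 /14448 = 28.11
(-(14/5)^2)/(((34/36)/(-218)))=769104/425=1809.66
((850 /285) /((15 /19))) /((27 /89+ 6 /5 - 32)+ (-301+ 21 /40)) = -121040 /10604331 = -0.01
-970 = -970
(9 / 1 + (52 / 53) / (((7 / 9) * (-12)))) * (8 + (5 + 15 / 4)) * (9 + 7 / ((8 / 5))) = 5914425 / 2968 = 1992.73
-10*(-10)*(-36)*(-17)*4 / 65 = 48960 / 13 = 3766.15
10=10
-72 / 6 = -12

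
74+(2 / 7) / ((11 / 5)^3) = 74.03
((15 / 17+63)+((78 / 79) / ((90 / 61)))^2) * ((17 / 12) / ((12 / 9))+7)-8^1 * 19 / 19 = 65015656469 / 127316400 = 510.66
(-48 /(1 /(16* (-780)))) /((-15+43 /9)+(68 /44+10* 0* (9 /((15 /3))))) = -59304960 /859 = -69039.53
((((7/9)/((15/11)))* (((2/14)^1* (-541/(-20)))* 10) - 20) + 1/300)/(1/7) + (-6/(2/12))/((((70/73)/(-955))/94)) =63697471631/18900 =3370236.59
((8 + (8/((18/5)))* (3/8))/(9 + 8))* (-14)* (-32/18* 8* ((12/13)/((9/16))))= 3039232/17901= 169.78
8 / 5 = 1.60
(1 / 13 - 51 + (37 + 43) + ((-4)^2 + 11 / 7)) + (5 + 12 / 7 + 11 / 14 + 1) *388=304363 / 91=3344.65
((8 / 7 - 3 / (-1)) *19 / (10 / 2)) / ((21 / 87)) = 15979 / 245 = 65.22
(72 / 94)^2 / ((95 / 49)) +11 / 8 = 2816437 / 1678840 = 1.68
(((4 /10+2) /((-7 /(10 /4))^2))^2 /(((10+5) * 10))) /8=3 /38416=0.00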